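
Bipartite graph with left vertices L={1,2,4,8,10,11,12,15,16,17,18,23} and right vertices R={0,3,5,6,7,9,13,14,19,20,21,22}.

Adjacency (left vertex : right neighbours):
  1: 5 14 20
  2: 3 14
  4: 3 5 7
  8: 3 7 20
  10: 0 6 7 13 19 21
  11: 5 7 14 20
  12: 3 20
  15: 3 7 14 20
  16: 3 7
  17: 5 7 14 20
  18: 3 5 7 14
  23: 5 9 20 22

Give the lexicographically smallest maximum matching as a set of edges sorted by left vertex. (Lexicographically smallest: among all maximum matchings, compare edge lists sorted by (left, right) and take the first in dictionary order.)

|M| = 7 (so the lex-smallest maximum matching has 7 edges)
process left vertices in ascending order; for each, take the smallest-labelled available neighbour that still permits 7 edges overall, or leave it unmatched if none does
lex-smallest matching: {1-5, 2-3, 4-7, 8-20, 10-0, 11-14, 23-9}

Lex-smallest maximum matching: {(1,5), (2,3), (4,7), (8,20), (10,0), (11,14), (23,9)}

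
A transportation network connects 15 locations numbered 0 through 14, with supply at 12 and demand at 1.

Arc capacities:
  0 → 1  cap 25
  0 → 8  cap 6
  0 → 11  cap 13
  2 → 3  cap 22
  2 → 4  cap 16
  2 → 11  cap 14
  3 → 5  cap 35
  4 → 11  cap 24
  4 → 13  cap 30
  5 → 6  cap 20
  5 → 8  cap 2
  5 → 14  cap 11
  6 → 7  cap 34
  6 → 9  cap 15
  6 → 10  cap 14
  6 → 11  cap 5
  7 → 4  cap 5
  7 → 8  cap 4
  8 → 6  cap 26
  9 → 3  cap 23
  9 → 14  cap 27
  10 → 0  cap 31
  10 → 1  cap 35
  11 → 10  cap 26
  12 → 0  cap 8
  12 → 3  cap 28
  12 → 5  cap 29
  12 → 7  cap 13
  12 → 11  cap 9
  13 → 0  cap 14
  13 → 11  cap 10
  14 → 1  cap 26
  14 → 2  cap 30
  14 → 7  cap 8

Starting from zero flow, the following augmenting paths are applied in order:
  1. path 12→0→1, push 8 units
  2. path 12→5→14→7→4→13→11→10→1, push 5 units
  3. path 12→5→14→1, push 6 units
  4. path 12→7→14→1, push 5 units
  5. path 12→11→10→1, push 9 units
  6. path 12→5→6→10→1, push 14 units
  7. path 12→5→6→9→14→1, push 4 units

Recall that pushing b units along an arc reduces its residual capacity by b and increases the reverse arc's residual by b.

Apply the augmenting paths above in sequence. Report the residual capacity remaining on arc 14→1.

Residual capacity of (14,1): 11

after path 1 (12→0→1, push 8): res(14,1)=26
after path 2 (12→5→14→7→4→13→11→10→1, push 5): res(14,1)=26
after path 3 (12→5→14→1, push 6): res(14,1)=20
after path 4 (12→7→14→1, push 5): res(14,1)=15
after path 5 (12→11→10→1, push 9): res(14,1)=15
after path 6 (12→5→6→10→1, push 14): res(14,1)=15
after path 7 (12→5→6→9→14→1, push 4): res(14,1)=11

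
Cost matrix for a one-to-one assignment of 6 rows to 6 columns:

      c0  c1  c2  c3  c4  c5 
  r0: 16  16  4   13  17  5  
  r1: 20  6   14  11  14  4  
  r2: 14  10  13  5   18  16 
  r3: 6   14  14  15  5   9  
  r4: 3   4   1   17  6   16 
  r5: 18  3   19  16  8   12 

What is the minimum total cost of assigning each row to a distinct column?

Minimum assignment cost: 24

optimal assignment: row0→col2 (cost 4), row1→col5 (cost 4), row2→col3 (cost 5), row3→col4 (cost 5), row4→col0 (cost 3), row5→col1 (cost 3)
total = 4 + 4 + 5 + 5 + 3 + 3 = 24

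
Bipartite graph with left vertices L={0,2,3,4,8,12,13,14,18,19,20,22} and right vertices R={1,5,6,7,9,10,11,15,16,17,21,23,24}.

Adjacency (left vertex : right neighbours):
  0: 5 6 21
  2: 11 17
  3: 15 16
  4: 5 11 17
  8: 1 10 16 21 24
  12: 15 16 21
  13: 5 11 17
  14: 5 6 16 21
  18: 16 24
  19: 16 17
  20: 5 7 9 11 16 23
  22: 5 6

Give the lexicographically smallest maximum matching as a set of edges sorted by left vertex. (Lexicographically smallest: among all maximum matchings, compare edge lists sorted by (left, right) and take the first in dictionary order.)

Lex-smallest maximum matching: {(0,5), (2,11), (3,15), (4,17), (8,1), (12,16), (14,21), (18,24), (20,7), (22,6)}

|M| = 10 (so the lex-smallest maximum matching has 10 edges)
process left vertices in ascending order; for each, take the smallest-labelled available neighbour that still permits 10 edges overall, or leave it unmatched if none does
lex-smallest matching: {0-5, 2-11, 3-15, 4-17, 8-1, 12-16, 14-21, 18-24, 20-7, 22-6}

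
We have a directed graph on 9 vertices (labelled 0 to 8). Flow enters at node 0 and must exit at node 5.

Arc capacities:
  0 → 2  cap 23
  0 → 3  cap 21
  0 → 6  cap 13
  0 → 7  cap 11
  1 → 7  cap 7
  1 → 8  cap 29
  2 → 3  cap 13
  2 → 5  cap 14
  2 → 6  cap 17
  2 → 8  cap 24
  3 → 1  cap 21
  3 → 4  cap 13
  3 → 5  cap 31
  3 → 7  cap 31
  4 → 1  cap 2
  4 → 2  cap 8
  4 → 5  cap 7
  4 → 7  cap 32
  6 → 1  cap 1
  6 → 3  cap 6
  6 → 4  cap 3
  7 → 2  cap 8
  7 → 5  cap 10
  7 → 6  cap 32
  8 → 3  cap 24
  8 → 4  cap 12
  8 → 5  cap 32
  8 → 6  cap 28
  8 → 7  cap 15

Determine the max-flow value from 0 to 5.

Maximum flow value: 65

augment #1: 0→2→5 bottleneck 14, total now 14
augment #2: 0→3→5 bottleneck 21, total now 35
augment #3: 0→7→5 bottleneck 10, total now 45
augment #4: 0→2→3→5 bottleneck 9, total now 54
augment #5: 0→6→3→5 bottleneck 1, total now 55
augment #6: 0→6→4→5 bottleneck 3, total now 58
augment #7: 0→6→1→8→5 bottleneck 1, total now 59
augment #8: 0→6→3→4→5 bottleneck 4, total now 63
augment #9: 0→7→2→8→5 bottleneck 1, total now 64
augment #10: 0→6→3→1→8→5 bottleneck 1, total now 65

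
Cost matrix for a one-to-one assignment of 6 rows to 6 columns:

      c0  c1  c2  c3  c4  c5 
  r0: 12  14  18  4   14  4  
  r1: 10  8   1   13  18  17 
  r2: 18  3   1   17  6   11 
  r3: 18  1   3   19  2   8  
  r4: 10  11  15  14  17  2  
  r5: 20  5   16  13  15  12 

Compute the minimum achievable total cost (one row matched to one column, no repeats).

Minimum assignment cost: 24

optimal assignment: row0→col3 (cost 4), row1→col0 (cost 10), row2→col2 (cost 1), row3→col4 (cost 2), row4→col5 (cost 2), row5→col1 (cost 5)
total = 4 + 10 + 1 + 2 + 2 + 5 = 24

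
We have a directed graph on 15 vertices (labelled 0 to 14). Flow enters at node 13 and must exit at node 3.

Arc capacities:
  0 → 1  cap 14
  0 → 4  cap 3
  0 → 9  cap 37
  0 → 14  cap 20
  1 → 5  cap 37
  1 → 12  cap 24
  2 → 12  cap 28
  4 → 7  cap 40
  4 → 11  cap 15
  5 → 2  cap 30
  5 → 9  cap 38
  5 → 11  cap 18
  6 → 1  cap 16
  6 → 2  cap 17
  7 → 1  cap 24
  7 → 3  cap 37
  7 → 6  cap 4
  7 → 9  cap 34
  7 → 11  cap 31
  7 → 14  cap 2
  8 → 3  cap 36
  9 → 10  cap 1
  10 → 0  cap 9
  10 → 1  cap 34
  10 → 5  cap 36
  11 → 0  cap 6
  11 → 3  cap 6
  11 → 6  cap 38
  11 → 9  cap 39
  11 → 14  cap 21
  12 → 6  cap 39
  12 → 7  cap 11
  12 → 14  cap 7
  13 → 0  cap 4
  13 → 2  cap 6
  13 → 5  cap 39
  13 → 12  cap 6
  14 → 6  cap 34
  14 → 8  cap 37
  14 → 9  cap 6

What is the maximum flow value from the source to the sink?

augment #1: 13→5→11→3 bottleneck 6, total now 6
augment #2: 13→12→7→3 bottleneck 6, total now 12
augment #3: 13→0→4→7→3 bottleneck 3, total now 15
augment #4: 13→0→14→8→3 bottleneck 1, total now 16
augment #5: 13→2→12→7→3 bottleneck 5, total now 21
augment #6: 13→2→12→14→8→3 bottleneck 1, total now 22
augment #7: 13→5→11→14→8→3 bottleneck 12, total now 34
augment #8: 13→5→2→12→14→8→3 bottleneck 6, total now 40
augment #9: 13→5→9→10→0→14→8→3 bottleneck 1, total now 41

Maximum flow value: 41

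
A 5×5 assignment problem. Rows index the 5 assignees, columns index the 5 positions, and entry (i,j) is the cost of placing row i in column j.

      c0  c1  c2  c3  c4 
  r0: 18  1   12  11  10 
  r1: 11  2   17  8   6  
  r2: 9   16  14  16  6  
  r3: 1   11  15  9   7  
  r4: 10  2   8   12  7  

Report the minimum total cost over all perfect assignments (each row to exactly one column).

optimal assignment: row0→col1 (cost 1), row1→col3 (cost 8), row2→col4 (cost 6), row3→col0 (cost 1), row4→col2 (cost 8)
total = 1 + 8 + 6 + 1 + 8 = 24

Minimum assignment cost: 24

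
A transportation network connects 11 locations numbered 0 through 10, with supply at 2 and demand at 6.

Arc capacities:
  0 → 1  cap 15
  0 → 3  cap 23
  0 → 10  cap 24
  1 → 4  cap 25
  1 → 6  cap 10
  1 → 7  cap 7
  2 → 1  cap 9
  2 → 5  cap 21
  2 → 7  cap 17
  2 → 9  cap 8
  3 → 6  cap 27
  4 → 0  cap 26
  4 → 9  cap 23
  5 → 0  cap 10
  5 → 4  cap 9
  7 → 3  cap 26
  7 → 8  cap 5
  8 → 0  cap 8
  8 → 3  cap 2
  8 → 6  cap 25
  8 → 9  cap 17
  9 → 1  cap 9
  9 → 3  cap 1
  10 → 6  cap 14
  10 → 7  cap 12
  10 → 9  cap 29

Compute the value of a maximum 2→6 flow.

augment #1: 2→1→6 bottleneck 9, total now 9
augment #2: 2→7→3→6 bottleneck 17, total now 26
augment #3: 2→9→1→6 bottleneck 1, total now 27
augment #4: 2→9→3→6 bottleneck 1, total now 28
augment #5: 2→5→0→3→6 bottleneck 9, total now 37
augment #6: 2→5→0→10→6 bottleneck 1, total now 38
augment #7: 2→5→4→0→10→6 bottleneck 9, total now 47
augment #8: 2→9→1→7→8→6 bottleneck 5, total now 52
augment #9: 2→9→1→4→0→10→6 bottleneck 1, total now 53

Maximum flow value: 53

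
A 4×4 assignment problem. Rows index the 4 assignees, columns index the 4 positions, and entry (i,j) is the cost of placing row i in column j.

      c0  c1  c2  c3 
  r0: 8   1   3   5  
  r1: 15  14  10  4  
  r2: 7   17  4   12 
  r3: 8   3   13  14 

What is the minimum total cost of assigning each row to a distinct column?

one of 2 optimal assignments: row0→col1 (cost 1), row1→col3 (cost 4), row2→col2 (cost 4), row3→col0 (cost 8)
total = 1 + 4 + 4 + 8 = 17

Minimum assignment cost: 17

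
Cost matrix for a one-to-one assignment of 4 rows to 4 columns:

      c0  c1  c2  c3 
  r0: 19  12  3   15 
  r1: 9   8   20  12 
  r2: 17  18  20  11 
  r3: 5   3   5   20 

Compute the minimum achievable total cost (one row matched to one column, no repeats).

optimal assignment: row0→col2 (cost 3), row1→col0 (cost 9), row2→col3 (cost 11), row3→col1 (cost 3)
total = 3 + 9 + 11 + 3 = 26

Minimum assignment cost: 26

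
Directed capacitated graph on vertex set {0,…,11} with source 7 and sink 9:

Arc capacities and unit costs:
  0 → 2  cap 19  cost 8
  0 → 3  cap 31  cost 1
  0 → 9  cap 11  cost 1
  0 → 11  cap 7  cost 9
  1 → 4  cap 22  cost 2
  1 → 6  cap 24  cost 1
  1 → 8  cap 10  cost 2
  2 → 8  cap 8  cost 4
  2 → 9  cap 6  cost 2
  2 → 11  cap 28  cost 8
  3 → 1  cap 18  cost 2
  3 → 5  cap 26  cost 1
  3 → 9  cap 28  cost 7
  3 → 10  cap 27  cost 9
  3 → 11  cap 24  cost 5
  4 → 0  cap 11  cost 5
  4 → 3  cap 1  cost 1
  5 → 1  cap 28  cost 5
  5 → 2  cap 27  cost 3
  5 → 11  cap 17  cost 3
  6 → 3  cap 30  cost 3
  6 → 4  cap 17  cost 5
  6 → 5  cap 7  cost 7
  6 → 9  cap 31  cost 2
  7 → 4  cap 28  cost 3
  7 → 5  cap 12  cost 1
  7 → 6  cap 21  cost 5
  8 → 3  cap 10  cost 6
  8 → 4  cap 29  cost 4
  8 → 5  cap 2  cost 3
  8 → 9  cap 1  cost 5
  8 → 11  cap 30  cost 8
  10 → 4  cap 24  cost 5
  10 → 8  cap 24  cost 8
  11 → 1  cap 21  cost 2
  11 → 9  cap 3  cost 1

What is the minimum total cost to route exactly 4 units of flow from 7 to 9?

Minimum cost for 4 units: 21

shortest-cost path #1: 7→5→11→9 push 3 @ unit cost 5 (adds 15)
shortest-cost path #2: 7→5→2→9 push 1 @ unit cost 6 (adds 6)
total cost = 21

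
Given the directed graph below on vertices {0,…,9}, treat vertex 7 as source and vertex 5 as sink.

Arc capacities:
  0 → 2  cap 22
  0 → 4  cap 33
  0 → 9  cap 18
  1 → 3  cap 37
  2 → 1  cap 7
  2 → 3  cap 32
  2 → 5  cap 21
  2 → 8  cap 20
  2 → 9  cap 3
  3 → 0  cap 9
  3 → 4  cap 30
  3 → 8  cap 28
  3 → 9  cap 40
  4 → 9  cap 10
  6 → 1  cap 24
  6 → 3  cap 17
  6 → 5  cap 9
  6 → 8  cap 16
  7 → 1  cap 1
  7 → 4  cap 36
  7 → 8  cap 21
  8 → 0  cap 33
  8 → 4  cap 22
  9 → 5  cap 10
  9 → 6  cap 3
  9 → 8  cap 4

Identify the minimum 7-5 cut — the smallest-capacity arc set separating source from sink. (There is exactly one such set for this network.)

augment #1: 7→4→9→5 push 10
augment #2: 7→8→0→2→5 push 21
augment #3: 7→1→3→9→6→5 push 1
max flow = 32; residual-reachable set from 7 gives S-side
cut edges (S→T): {(4,9), (7,1), (7,8)} total cap 32

Min-cut arcs: {(4,9), (7,1), (7,8)} (total capacity 32)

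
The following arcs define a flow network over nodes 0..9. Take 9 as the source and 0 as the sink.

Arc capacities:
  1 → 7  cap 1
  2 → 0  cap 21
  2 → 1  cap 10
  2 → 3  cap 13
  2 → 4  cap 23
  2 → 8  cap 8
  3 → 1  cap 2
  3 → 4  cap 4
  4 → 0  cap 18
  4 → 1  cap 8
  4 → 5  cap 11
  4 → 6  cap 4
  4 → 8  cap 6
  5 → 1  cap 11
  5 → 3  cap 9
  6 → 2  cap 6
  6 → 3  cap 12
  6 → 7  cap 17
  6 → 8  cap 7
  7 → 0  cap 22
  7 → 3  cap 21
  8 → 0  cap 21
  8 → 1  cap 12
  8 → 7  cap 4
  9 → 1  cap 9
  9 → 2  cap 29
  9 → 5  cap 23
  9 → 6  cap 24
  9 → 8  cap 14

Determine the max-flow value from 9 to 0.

augment #1: 9→2→0 bottleneck 21, total now 21
augment #2: 9→8→0 bottleneck 14, total now 35
augment #3: 9→1→7→0 bottleneck 1, total now 36
augment #4: 9→2→4→0 bottleneck 8, total now 44
augment #5: 9→6→7→0 bottleneck 17, total now 61
augment #6: 9→6→8→0 bottleneck 7, total now 68
augment #7: 9→5→3→4→0 bottleneck 4, total now 72

Maximum flow value: 72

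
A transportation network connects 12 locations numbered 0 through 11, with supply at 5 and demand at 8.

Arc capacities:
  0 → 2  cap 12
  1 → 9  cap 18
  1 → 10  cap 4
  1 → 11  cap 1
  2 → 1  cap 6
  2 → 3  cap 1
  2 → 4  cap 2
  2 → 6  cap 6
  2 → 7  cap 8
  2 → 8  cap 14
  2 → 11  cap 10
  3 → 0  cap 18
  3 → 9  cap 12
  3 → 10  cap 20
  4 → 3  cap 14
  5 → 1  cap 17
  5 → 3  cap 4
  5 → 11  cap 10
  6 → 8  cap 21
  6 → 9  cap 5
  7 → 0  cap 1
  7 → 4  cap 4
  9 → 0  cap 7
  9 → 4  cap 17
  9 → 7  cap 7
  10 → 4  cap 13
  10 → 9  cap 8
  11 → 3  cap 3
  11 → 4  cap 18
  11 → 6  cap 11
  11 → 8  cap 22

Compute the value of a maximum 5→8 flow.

augment #1: 5→11→8 bottleneck 10, total now 10
augment #2: 5→1→11→8 bottleneck 1, total now 11
augment #3: 5→3→0→2→8 bottleneck 4, total now 15
augment #4: 5→1→9→0→2→8 bottleneck 7, total now 22
augment #5: 5→1→9→7→0→2→8 bottleneck 1, total now 23

Maximum flow value: 23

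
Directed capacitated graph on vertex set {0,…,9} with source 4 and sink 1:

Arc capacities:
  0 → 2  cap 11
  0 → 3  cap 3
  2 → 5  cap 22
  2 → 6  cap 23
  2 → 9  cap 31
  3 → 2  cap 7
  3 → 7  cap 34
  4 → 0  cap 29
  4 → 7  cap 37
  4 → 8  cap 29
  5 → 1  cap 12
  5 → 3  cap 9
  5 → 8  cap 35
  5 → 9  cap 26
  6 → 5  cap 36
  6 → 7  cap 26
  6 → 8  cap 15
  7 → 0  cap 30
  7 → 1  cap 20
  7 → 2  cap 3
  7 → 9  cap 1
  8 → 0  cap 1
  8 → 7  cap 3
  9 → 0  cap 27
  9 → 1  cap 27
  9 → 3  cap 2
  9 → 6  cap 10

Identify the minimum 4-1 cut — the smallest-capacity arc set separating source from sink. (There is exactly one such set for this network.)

augment #1: 4→7→1 push 20
augment #2: 4→7→9→1 push 1
augment #3: 4→0→2→5→1 push 11
augment #4: 4→7→2→5→1 push 1
augment #5: 4→7→2→9→1 push 2
augment #6: 4→0→3→2→9→1 push 3
max flow = 38; residual-reachable set from 4 gives S-side
cut edges (S→T): {(0,2), (0,3), (7,1), (7,2), (7,9)} total cap 38

Min-cut arcs: {(0,2), (0,3), (7,1), (7,2), (7,9)} (total capacity 38)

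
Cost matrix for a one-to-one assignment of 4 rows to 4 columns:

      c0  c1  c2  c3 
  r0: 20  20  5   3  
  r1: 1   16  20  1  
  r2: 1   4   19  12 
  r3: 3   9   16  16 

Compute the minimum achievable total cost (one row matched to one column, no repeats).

optimal assignment: row0→col2 (cost 5), row1→col3 (cost 1), row2→col1 (cost 4), row3→col0 (cost 3)
total = 5 + 1 + 4 + 3 = 13

Minimum assignment cost: 13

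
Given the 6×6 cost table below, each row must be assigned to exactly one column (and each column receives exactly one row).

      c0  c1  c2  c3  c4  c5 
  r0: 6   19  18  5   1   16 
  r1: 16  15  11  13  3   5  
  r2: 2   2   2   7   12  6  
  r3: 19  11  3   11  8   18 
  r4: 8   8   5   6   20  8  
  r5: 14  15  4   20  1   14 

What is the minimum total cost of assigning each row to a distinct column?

optimal assignment: row0→col0 (cost 6), row1→col5 (cost 5), row2→col1 (cost 2), row3→col2 (cost 3), row4→col3 (cost 6), row5→col4 (cost 1)
total = 6 + 5 + 2 + 3 + 6 + 1 = 23

Minimum assignment cost: 23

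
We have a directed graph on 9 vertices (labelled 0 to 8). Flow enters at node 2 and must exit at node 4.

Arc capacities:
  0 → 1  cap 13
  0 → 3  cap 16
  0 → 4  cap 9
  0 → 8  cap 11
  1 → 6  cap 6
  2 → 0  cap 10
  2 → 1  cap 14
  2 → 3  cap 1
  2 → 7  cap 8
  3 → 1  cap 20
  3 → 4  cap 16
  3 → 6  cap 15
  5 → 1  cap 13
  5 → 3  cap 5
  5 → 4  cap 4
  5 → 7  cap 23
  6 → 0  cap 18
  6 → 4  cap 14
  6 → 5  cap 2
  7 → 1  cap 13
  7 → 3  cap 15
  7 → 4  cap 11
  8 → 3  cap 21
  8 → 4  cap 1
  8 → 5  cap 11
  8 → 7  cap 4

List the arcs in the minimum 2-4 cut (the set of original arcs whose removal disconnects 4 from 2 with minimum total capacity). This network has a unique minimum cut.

augment #1: 2→0→4 push 9
augment #2: 2→3→4 push 1
augment #3: 2→7→4 push 8
augment #4: 2→0→3→4 push 1
augment #5: 2→1→6→4 push 6
max flow = 25; residual-reachable set from 2 gives S-side
cut edges (S→T): {(1,6), (2,0), (2,3), (2,7)} total cap 25

Min-cut arcs: {(1,6), (2,0), (2,3), (2,7)} (total capacity 25)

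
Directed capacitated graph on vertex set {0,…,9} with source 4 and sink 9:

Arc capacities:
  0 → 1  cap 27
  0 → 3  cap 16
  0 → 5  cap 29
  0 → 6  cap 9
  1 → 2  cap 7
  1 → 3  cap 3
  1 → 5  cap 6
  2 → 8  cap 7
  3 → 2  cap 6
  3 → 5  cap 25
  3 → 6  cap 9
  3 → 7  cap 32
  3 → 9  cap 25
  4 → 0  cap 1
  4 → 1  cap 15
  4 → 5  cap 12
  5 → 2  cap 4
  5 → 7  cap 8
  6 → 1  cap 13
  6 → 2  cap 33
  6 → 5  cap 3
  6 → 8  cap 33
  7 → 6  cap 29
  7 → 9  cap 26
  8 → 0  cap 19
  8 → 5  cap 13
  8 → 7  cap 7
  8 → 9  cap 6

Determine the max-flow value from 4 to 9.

Maximum flow value: 19

augment #1: 4→0→3→9 bottleneck 1, total now 1
augment #2: 4→1→3→9 bottleneck 3, total now 4
augment #3: 4→5→7→9 bottleneck 8, total now 12
augment #4: 4→1→2→8→9 bottleneck 6, total now 18
augment #5: 4→1→2→8→7→9 bottleneck 1, total now 19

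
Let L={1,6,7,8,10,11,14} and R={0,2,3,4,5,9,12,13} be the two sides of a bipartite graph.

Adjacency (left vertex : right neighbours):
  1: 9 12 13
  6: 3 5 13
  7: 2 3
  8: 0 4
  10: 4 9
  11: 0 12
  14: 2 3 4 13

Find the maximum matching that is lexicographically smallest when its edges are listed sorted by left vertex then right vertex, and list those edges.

Lex-smallest maximum matching: {(1,9), (6,3), (7,2), (8,0), (10,4), (11,12), (14,13)}

|M| = 7 (so the lex-smallest maximum matching has 7 edges)
process left vertices in ascending order; for each, take the smallest-labelled available neighbour that still permits 7 edges overall, or leave it unmatched if none does
lex-smallest matching: {1-9, 6-3, 7-2, 8-0, 10-4, 11-12, 14-13}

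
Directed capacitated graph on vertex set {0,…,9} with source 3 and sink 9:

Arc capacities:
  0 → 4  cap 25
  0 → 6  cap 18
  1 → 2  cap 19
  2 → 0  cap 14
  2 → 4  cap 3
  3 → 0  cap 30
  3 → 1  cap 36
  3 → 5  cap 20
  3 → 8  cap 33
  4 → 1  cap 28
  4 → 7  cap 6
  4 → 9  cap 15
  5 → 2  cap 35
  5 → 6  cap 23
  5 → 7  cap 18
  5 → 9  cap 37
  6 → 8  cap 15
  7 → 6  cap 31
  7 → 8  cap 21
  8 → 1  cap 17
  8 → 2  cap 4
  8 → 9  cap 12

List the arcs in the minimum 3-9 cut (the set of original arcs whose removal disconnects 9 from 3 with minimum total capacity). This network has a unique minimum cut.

augment #1: 3→5→9 push 20
augment #2: 3→8→9 push 12
augment #3: 3→0→4→9 push 15
max flow = 47; residual-reachable set from 3 gives S-side
cut edges (S→T): {(3,5), (4,9), (8,9)} total cap 47

Min-cut arcs: {(3,5), (4,9), (8,9)} (total capacity 47)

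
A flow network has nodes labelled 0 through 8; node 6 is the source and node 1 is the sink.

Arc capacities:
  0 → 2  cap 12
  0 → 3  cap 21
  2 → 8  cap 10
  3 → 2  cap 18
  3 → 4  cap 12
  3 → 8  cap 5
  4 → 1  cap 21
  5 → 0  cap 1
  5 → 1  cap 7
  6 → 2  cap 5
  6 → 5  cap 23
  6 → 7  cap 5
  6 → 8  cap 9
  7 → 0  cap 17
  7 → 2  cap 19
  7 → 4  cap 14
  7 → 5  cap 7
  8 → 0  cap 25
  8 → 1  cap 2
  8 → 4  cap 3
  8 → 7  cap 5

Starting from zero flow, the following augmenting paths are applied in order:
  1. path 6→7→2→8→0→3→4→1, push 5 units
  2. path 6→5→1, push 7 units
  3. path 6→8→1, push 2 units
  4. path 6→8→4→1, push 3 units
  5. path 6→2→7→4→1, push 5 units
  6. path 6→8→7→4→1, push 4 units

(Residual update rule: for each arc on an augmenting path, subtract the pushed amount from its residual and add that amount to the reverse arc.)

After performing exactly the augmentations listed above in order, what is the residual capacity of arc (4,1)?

after path 1 (6→7→2→8→0→3→4→1, push 5): res(4,1)=16
after path 2 (6→5→1, push 7): res(4,1)=16
after path 3 (6→8→1, push 2): res(4,1)=16
after path 4 (6→8→4→1, push 3): res(4,1)=13
after path 5 (6→2→7→4→1, push 5): res(4,1)=8
after path 6 (6→8→7→4→1, push 4): res(4,1)=4

Residual capacity of (4,1): 4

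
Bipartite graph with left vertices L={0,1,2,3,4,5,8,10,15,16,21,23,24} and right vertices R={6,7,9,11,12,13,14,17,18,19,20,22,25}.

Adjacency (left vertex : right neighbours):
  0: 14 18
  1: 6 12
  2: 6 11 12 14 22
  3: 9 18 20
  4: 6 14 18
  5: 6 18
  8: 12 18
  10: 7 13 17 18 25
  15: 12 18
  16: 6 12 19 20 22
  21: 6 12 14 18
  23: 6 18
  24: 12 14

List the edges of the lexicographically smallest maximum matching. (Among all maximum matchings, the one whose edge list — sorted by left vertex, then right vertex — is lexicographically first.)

|M| = 8 (so the lex-smallest maximum matching has 8 edges)
process left vertices in ascending order; for each, take the smallest-labelled available neighbour that still permits 8 edges overall, or leave it unmatched if none does
lex-smallest matching: {0-14, 1-6, 2-11, 3-9, 4-18, 8-12, 10-7, 16-19}

Lex-smallest maximum matching: {(0,14), (1,6), (2,11), (3,9), (4,18), (8,12), (10,7), (16,19)}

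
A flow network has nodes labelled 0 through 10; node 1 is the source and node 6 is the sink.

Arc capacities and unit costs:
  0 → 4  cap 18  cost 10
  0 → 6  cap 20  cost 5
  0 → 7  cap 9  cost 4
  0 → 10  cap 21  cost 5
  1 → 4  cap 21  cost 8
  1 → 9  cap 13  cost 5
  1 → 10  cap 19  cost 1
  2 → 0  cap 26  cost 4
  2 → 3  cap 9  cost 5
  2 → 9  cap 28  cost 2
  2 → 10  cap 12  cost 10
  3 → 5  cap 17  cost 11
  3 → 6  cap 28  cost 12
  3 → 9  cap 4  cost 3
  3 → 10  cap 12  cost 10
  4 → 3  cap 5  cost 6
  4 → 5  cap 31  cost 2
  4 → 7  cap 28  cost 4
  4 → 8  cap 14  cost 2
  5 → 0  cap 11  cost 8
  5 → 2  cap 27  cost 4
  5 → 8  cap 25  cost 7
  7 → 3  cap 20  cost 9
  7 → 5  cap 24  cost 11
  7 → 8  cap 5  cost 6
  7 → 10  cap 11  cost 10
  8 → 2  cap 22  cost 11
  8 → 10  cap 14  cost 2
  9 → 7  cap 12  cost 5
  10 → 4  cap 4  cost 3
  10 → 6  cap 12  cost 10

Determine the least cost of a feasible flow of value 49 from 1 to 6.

shortest-cost path #1: 1→10→6 push 12 @ unit cost 11 (adds 132)
shortest-cost path #2: 1→10→4→5→0→6 push 4 @ unit cost 19 (adds 76)
shortest-cost path #3: 1→4→5→0→6 push 7 @ unit cost 23 (adds 161)
shortest-cost path #4: 1→4→5→2→0→6 push 9 @ unit cost 23 (adds 207)
shortest-cost path #5: 1→4→3→6 push 5 @ unit cost 26 (adds 130)
shortest-cost path #6: 1→9→7→3→6 push 12 @ unit cost 31 (adds 372)
total cost = 1078

Minimum cost for 49 units: 1078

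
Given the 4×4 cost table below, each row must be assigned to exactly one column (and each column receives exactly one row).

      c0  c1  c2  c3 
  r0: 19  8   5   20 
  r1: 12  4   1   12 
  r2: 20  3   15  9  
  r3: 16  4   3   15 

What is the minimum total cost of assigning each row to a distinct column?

Minimum assignment cost: 30

optimal assignment: row0→col2 (cost 5), row1→col0 (cost 12), row2→col3 (cost 9), row3→col1 (cost 4)
total = 5 + 12 + 9 + 4 = 30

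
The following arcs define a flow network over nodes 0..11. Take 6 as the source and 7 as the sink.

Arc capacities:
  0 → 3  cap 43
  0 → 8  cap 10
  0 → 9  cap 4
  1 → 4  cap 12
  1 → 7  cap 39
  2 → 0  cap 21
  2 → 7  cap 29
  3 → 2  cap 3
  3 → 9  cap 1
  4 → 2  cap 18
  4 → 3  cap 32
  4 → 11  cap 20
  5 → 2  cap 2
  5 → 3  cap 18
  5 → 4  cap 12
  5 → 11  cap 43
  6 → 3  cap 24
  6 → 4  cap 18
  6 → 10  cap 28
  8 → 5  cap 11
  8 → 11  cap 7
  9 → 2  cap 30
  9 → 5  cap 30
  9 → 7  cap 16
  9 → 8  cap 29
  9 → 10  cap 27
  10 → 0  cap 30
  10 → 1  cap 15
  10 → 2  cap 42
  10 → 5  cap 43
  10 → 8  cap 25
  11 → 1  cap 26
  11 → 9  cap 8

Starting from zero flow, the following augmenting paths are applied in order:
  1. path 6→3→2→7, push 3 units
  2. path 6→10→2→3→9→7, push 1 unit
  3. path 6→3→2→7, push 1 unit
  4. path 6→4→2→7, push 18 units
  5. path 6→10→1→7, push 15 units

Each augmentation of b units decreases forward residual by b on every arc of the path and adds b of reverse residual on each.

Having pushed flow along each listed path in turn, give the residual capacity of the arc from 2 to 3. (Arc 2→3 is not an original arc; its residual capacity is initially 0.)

Residual capacity of (2,3): 3

after path 1 (6→3→2→7, push 3): res(2,3)=3
after path 2 (6→10→2→3→9→7, push 1): res(2,3)=2
after path 3 (6→3→2→7, push 1): res(2,3)=3
after path 4 (6→4→2→7, push 18): res(2,3)=3
after path 5 (6→10→1→7, push 15): res(2,3)=3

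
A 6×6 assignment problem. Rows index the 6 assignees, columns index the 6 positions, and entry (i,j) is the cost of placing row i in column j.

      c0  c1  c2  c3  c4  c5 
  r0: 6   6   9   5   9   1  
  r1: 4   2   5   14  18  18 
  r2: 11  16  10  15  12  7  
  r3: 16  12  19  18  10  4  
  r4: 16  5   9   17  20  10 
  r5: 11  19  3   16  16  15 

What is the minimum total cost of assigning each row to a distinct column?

Minimum assignment cost: 33

optimal assignment: row0→col3 (cost 5), row1→col0 (cost 4), row2→col4 (cost 12), row3→col5 (cost 4), row4→col1 (cost 5), row5→col2 (cost 3)
total = 5 + 4 + 12 + 4 + 5 + 3 = 33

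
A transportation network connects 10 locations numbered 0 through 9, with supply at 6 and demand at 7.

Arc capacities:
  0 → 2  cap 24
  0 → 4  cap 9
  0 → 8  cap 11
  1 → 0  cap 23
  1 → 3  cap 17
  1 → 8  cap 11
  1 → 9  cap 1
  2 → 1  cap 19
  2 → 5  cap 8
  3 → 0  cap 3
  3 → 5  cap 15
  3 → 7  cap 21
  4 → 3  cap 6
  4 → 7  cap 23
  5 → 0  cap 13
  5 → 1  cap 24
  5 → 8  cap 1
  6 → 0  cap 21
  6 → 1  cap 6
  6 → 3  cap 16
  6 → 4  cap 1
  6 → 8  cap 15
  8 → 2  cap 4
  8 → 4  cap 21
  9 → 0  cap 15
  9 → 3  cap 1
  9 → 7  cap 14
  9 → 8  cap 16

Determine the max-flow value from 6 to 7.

augment #1: 6→3→7 bottleneck 16, total now 16
augment #2: 6→4→7 bottleneck 1, total now 17
augment #3: 6→0→4→7 bottleneck 9, total now 26
augment #4: 6→1→3→7 bottleneck 5, total now 31
augment #5: 6→1→9→7 bottleneck 1, total now 32
augment #6: 6→8→4→7 bottleneck 13, total now 45

Maximum flow value: 45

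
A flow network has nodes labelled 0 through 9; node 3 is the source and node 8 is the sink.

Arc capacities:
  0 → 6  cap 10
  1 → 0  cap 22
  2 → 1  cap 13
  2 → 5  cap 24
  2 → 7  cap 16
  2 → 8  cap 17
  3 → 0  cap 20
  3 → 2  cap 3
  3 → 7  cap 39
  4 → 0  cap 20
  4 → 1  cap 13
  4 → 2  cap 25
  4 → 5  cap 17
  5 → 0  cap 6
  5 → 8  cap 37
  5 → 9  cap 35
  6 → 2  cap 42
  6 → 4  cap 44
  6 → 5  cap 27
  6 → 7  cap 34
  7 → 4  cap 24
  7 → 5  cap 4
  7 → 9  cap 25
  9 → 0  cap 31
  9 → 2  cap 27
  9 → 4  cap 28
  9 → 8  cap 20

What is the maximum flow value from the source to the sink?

augment #1: 3→2→8 bottleneck 3, total now 3
augment #2: 3→7→5→8 bottleneck 4, total now 7
augment #3: 3→7→9→8 bottleneck 20, total now 27
augment #4: 3→0→6→2→8 bottleneck 10, total now 37
augment #5: 3→7→4→2→8 bottleneck 4, total now 41
augment #6: 3→7→4→5→8 bottleneck 11, total now 52

Maximum flow value: 52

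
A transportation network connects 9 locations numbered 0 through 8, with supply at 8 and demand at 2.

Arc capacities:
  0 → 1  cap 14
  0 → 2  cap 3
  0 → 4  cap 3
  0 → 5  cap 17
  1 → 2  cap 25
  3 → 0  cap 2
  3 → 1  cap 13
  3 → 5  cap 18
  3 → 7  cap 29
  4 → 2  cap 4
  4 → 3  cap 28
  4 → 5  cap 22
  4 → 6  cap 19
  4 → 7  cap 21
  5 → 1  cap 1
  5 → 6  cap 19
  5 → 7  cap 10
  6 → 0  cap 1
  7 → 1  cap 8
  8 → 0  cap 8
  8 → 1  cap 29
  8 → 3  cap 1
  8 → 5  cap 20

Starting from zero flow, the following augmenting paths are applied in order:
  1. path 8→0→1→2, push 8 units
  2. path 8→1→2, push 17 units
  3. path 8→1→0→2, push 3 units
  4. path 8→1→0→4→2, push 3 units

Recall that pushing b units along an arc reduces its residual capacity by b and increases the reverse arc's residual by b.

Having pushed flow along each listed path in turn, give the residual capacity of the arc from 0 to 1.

Residual capacity of (0,1): 12

after path 1 (8→0→1→2, push 8): res(0,1)=6
after path 2 (8→1→2, push 17): res(0,1)=6
after path 3 (8→1→0→2, push 3): res(0,1)=9
after path 4 (8→1→0→4→2, push 3): res(0,1)=12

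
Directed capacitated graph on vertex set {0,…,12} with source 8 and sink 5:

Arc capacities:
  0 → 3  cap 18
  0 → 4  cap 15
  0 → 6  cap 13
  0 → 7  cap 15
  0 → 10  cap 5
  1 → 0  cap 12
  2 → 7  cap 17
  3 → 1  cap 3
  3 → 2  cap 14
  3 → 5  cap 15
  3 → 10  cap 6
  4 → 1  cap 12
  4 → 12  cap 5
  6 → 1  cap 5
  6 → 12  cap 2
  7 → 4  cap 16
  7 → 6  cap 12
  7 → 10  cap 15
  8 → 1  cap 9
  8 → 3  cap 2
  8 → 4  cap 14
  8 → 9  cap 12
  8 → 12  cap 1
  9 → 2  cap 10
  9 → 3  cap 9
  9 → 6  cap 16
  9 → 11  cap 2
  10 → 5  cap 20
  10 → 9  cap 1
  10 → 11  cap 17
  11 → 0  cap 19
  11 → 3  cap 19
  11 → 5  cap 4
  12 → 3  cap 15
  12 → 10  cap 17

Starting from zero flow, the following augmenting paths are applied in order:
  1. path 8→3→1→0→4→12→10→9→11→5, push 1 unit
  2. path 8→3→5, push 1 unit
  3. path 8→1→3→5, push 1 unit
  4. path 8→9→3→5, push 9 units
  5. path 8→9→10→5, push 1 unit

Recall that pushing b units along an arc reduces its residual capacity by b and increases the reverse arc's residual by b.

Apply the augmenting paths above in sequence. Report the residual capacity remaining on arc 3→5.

after path 1 (8→3→1→0→4→12→10→9→11→5, push 1): res(3,5)=15
after path 2 (8→3→5, push 1): res(3,5)=14
after path 3 (8→1→3→5, push 1): res(3,5)=13
after path 4 (8→9→3→5, push 9): res(3,5)=4
after path 5 (8→9→10→5, push 1): res(3,5)=4

Residual capacity of (3,5): 4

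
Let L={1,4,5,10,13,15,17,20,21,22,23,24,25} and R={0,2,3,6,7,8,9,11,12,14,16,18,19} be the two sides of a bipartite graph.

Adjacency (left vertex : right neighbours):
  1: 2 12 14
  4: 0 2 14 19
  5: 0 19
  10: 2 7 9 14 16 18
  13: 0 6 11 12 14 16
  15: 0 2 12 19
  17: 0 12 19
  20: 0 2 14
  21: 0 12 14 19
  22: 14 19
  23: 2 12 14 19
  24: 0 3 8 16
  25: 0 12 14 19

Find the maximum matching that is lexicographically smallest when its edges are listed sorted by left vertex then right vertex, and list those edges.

Lex-smallest maximum matching: {(1,2), (4,0), (5,19), (10,7), (13,6), (15,12), (20,14), (24,3)}

|M| = 8 (so the lex-smallest maximum matching has 8 edges)
process left vertices in ascending order; for each, take the smallest-labelled available neighbour that still permits 8 edges overall, or leave it unmatched if none does
lex-smallest matching: {1-2, 4-0, 5-19, 10-7, 13-6, 15-12, 20-14, 24-3}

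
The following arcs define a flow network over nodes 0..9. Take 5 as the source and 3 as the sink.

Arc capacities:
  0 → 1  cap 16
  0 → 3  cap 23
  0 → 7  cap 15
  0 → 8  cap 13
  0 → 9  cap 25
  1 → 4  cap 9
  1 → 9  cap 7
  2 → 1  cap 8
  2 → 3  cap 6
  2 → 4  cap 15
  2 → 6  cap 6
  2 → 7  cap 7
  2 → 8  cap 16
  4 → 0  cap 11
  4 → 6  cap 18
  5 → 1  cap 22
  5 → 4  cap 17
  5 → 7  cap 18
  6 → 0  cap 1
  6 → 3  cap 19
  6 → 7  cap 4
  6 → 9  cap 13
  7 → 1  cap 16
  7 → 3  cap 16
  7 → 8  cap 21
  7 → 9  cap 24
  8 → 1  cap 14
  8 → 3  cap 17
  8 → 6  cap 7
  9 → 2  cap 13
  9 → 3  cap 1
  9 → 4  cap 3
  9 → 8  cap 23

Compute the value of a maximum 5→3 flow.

Maximum flow value: 51

augment #1: 5→7→3 bottleneck 16, total now 16
augment #2: 5→1→9→3 bottleneck 1, total now 17
augment #3: 5→4→0→3 bottleneck 11, total now 28
augment #4: 5→4→6→3 bottleneck 6, total now 34
augment #5: 5→7→8→3 bottleneck 2, total now 36
augment #6: 5→1→4→6→3 bottleneck 9, total now 45
augment #7: 5→1→9→2→3 bottleneck 6, total now 51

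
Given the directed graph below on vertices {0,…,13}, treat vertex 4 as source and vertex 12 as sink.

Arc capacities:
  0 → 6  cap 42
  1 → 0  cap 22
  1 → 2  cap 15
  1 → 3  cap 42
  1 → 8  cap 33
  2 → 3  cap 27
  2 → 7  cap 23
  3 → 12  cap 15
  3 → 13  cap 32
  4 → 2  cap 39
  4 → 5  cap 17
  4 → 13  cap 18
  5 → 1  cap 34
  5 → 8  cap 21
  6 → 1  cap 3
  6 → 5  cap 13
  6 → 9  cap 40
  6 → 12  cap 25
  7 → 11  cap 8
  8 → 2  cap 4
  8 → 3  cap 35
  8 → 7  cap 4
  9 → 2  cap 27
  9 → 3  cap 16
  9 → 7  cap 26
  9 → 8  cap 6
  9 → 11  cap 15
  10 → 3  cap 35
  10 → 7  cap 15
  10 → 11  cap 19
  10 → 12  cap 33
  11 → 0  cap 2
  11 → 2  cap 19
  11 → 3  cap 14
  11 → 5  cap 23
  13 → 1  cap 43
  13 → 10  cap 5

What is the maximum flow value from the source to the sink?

augment #1: 4→2→3→12 bottleneck 15, total now 15
augment #2: 4→13→10→12 bottleneck 5, total now 20
augment #3: 4→5→1→0→6→12 bottleneck 17, total now 37
augment #4: 4→13→1→0→6→12 bottleneck 5, total now 42
augment #5: 4→2→7→11→0→6→12 bottleneck 2, total now 44

Maximum flow value: 44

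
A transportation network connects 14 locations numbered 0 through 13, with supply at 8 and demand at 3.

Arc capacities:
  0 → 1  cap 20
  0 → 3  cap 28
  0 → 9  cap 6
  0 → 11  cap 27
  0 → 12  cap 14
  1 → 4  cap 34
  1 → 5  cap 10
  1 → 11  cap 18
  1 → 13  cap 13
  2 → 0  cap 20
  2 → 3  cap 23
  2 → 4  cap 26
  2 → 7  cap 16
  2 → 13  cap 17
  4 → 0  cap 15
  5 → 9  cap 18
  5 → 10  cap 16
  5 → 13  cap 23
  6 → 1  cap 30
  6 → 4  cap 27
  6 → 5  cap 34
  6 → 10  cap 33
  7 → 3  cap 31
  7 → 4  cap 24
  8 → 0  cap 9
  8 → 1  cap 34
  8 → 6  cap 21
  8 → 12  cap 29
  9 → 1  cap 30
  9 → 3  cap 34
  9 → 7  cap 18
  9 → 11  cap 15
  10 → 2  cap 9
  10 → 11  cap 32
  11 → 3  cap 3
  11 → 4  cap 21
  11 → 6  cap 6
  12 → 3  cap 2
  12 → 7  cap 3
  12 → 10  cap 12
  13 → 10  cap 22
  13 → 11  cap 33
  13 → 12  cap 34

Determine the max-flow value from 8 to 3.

Maximum flow value: 59

augment #1: 8→0→3 bottleneck 9, total now 9
augment #2: 8→12→3 bottleneck 2, total now 11
augment #3: 8→1→11→3 bottleneck 3, total now 14
augment #4: 8→12→7→3 bottleneck 3, total now 17
augment #5: 8→1→4→0→3 bottleneck 15, total now 32
augment #6: 8→1→5→9→3 bottleneck 10, total now 42
augment #7: 8→6→5→9→3 bottleneck 8, total now 50
augment #8: 8→6→10→2→3 bottleneck 9, total now 59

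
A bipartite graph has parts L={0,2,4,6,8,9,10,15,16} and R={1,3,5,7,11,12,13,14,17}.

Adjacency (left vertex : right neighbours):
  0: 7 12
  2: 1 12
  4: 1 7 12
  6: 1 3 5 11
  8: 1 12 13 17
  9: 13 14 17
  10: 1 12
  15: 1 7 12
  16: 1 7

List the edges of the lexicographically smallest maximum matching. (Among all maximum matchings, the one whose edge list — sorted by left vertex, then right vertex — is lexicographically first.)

Lex-smallest maximum matching: {(0,7), (2,1), (4,12), (6,3), (8,13), (9,14)}

|M| = 6 (so the lex-smallest maximum matching has 6 edges)
process left vertices in ascending order; for each, take the smallest-labelled available neighbour that still permits 6 edges overall, or leave it unmatched if none does
lex-smallest matching: {0-7, 2-1, 4-12, 6-3, 8-13, 9-14}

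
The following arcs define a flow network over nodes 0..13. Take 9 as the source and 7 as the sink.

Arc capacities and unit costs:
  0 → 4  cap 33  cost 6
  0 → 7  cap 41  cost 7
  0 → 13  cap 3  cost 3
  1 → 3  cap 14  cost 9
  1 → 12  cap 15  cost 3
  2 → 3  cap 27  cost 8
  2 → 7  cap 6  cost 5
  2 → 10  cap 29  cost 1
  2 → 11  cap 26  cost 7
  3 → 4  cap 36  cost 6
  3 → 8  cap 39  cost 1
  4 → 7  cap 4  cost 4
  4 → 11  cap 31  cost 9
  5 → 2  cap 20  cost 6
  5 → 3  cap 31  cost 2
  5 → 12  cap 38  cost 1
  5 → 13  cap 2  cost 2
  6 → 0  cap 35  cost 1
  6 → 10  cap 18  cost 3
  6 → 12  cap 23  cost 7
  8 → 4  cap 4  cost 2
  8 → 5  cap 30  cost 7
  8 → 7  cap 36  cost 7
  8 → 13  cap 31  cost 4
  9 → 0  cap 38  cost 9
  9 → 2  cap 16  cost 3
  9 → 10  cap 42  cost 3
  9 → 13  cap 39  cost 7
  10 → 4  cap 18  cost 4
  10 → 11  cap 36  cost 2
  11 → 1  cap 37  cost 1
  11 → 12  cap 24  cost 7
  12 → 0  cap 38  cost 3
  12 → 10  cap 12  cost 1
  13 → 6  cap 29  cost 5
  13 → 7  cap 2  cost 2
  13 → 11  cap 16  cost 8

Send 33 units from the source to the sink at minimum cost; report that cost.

Minimum cost for 33 units: 446

shortest-cost path #1: 9→2→7 push 6 @ unit cost 8 (adds 48)
shortest-cost path #2: 9→13→7 push 2 @ unit cost 9 (adds 18)
shortest-cost path #3: 9→10→4→7 push 4 @ unit cost 11 (adds 44)
shortest-cost path #4: 9→0→7 push 21 @ unit cost 16 (adds 336)
total cost = 446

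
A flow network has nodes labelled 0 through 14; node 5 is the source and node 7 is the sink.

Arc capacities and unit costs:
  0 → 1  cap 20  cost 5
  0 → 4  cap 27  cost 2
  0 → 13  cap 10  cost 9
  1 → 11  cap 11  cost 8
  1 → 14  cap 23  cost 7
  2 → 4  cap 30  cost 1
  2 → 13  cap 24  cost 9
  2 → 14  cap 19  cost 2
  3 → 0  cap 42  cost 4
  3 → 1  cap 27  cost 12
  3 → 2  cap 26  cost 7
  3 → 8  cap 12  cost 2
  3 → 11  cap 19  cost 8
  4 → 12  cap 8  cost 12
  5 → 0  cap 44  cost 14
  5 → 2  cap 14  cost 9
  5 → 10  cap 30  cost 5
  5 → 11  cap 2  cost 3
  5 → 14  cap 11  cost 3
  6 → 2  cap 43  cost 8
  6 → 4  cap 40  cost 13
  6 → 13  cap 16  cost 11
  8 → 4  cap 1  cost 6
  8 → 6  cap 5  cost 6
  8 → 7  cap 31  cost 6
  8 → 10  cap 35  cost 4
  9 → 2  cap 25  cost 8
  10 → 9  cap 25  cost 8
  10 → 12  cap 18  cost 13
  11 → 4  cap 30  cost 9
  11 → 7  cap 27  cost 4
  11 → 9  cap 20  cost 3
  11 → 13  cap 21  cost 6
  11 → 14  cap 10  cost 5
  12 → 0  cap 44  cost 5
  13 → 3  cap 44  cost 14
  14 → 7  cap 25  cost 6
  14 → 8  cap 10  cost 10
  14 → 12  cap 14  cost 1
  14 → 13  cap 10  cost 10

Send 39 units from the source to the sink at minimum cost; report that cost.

shortest-cost path #1: 5→11→7 push 2 @ unit cost 7 (adds 14)
shortest-cost path #2: 5→14→7 push 11 @ unit cost 9 (adds 99)
shortest-cost path #3: 5→2→14→7 push 14 @ unit cost 17 (adds 238)
shortest-cost path #4: 5→0→1→11→7 push 11 @ unit cost 31 (adds 341)
shortest-cost path #5: 5→10→9→2→14→8→7 push 1 @ unit cost 39 (adds 39)
total cost = 731

Minimum cost for 39 units: 731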